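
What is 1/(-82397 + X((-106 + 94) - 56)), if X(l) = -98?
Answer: -1/82495 ≈ -1.2122e-5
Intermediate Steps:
1/(-82397 + X((-106 + 94) - 56)) = 1/(-82397 - 98) = 1/(-82495) = -1/82495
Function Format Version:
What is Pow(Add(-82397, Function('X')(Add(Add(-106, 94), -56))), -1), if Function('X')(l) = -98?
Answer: Rational(-1, 82495) ≈ -1.2122e-5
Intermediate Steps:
Pow(Add(-82397, Function('X')(Add(Add(-106, 94), -56))), -1) = Pow(Add(-82397, -98), -1) = Pow(-82495, -1) = Rational(-1, 82495)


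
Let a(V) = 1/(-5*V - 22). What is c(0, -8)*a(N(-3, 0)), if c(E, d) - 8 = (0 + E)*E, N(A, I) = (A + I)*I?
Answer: -4/11 ≈ -0.36364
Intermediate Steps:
N(A, I) = I*(A + I)
c(E, d) = 8 + E² (c(E, d) = 8 + (0 + E)*E = 8 + E*E = 8 + E²)
a(V) = 1/(-22 - 5*V)
c(0, -8)*a(N(-3, 0)) = (8 + 0²)*(-1/(22 + 5*(0*(-3 + 0)))) = (8 + 0)*(-1/(22 + 5*(0*(-3)))) = 8*(-1/(22 + 5*0)) = 8*(-1/(22 + 0)) = 8*(-1/22) = -4/11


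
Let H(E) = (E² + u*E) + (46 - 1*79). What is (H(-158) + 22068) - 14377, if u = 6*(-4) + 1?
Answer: 36256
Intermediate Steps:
u = -23 (u = -24 + 1 = -23)
H(E) = -33 + E² - 23*E (H(E) = (E² - 23*E) + (46 - 1*79) = (E² - 23*E) + (46 - 79) = (E² - 23*E) - 33 = -33 + E² - 23*E)
(H(-158) + 22068) - 14377 = ((-33 + (-158)² - 23*(-158)) + 22068) - 14377 = ((-33 + 24964 + 3634) + 22068) - 14377 = (28565 + 22068) - 14377 = 50633 - 14377 = 36256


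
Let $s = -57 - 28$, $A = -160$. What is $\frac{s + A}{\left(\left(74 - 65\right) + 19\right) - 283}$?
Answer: $\frac{49}{51} \approx 0.96078$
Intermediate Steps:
$s = -85$ ($s = -57 - 28 = -85$)
$\frac{s + A}{\left(\left(74 - 65\right) + 19\right) - 283} = \frac{-85 - 160}{\left(\left(74 - 65\right) + 19\right) - 283} = - \frac{245}{\left(9 + 19\right) - 283} = - \frac{245}{28 - 283} = - \frac{245}{-255} = \left(-245\right) \left(- \frac{1}{255}\right) = \frac{49}{51}$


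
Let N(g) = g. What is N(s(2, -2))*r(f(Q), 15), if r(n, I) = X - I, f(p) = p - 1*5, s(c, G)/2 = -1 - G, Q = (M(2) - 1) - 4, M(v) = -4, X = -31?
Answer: -92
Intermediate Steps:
Q = -9 (Q = (-4 - 1) - 4 = -5 - 4 = -9)
s(c, G) = -2 - 2*G (s(c, G) = 2*(-1 - G) = -2 - 2*G)
f(p) = -5 + p (f(p) = p - 5 = -5 + p)
r(n, I) = -31 - I
N(s(2, -2))*r(f(Q), 15) = (-2 - 2*(-2))*(-31 - 1*15) = (-2 + 4)*(-31 - 15) = 2*(-46) = -92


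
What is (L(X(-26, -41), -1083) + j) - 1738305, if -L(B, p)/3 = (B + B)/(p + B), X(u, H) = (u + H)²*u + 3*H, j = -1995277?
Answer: -220132345231/58960 ≈ -3.7336e+6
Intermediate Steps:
X(u, H) = 3*H + u*(H + u)² (X(u, H) = (H + u)²*u + 3*H = u*(H + u)² + 3*H = 3*H + u*(H + u)²)
L(B, p) = -6*B/(B + p) (L(B, p) = -3*(B + B)/(p + B) = -3*2*B/(B + p) = -6*B/(B + p))
(L(X(-26, -41), -1083) + j) - 1738305 = (-6*(3*(-41) - 26*(-41 - 26)²)/((3*(-41) - 26*(-41 - 26)²) - 1083) - 1995277) - 1738305 = (-6*(-123 - 26*(-67)²)/((-123 - 26*(-67)²) - 1083) - 1995277) - 1738305 = (-6*(-123 - 26*4489)/((-123 - 26*4489) - 1083) - 1995277) - 1738305 = (-6*(-123 - 116714)/((-123 - 116714) - 1083) - 1995277) - 1738305 = (-6*(-116837)/(-116837 - 1083) - 1995277) - 1738305 = (-6*(-116837)/(-117920) - 1995277) - 1738305 = (-6*(-116837)*(-1/117920) - 1995277) - 1738305 = (-350511/58960 - 1995277) - 1738305 = -117641882431/58960 - 1738305 = -220132345231/58960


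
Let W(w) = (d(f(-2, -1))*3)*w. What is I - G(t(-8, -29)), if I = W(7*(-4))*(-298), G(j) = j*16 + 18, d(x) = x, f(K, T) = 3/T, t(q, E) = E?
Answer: -74650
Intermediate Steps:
W(w) = -9*w (W(w) = ((3/(-1))*3)*w = ((3*(-1))*3)*w = (-3*3)*w = -9*w)
G(j) = 18 + 16*j (G(j) = 16*j + 18 = 18 + 16*j)
I = -75096 (I = -63*(-4)*(-298) = -9*(-28)*(-298) = 252*(-298) = -75096)
I - G(t(-8, -29)) = -75096 - (18 + 16*(-29)) = -75096 - (18 - 464) = -75096 - 1*(-446) = -75096 + 446 = -74650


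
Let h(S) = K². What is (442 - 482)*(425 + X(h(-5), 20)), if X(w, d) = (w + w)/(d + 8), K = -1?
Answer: -119020/7 ≈ -17003.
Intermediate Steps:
h(S) = 1 (h(S) = (-1)² = 1)
X(w, d) = 2*w/(8 + d) (X(w, d) = (2*w)/(8 + d) = 2*w/(8 + d))
(442 - 482)*(425 + X(h(-5), 20)) = (442 - 482)*(425 + 2*1/(8 + 20)) = -40*(425 + 2*1/28) = -40*(425 + 2*1*(1/28)) = -40*(425 + 1/14) = -40*5951/14 = -119020/7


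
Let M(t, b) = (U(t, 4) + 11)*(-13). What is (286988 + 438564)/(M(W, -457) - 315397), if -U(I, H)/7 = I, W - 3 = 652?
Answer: -725552/255935 ≈ -2.8349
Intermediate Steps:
W = 655 (W = 3 + 652 = 655)
U(I, H) = -7*I
M(t, b) = -143 + 91*t (M(t, b) = (-7*t + 11)*(-13) = (11 - 7*t)*(-13) = -143 + 91*t)
(286988 + 438564)/(M(W, -457) - 315397) = (286988 + 438564)/((-143 + 91*655) - 315397) = 725552/((-143 + 59605) - 315397) = 725552/(59462 - 315397) = 725552/(-255935) = 725552*(-1/255935) = -725552/255935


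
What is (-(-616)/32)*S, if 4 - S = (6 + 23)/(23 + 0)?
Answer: 4851/92 ≈ 52.728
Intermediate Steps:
S = 63/23 (S = 4 - (6 + 23)/(23 + 0) = 4 - 29/23 = 63/23 ≈ 2.7391)
(-(-616)/32)*S = -(-616)/32*(63/23) = -28*(-11/16)*(63/23) = (77/4)*(63/23) = 4851/92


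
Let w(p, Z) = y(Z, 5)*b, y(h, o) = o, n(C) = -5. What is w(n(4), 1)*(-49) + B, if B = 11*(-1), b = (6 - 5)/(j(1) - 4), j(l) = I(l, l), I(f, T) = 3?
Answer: 234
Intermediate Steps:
j(l) = 3
b = -1 (b = (6 - 5)/(3 - 4) = 1/(-1) = 1*(-1) = -1)
w(p, Z) = -5 (w(p, Z) = 5*(-1) = -5)
B = -11
w(n(4), 1)*(-49) + B = -5*(-49) - 11 = 245 - 11 = 234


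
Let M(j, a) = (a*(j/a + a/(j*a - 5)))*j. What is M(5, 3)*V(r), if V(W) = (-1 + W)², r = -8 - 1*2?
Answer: 7139/2 ≈ 3569.5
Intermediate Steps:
r = -10 (r = -8 - 2 = -10)
M(j, a) = a*j*(a/(-5 + a*j) + j/a) (M(j, a) = (a*(j/a + a/(a*j - 5)))*j = (a*(j/a + a/(-5 + a*j)))*j = (a*(a/(-5 + a*j) + j/a))*j = a*j*(a/(-5 + a*j) + j/a))
M(5, 3)*V(r) = (5*(3² - 5*5 + 3*5²)/(-5 + 3*5))*(-1 - 10)² = (5*(9 - 25 + 3*25)/(-5 + 15))*(-11)² = (5*(9 - 25 + 75)/10)*121 = (5*(⅒)*59)*121 = (59/2)*121 = 7139/2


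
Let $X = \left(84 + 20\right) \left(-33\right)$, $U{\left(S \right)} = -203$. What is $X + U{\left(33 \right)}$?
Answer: $-3635$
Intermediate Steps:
$X = -3432$ ($X = 104 \left(-33\right) = -3432$)
$X + U{\left(33 \right)} = -3432 - 203 = -3635$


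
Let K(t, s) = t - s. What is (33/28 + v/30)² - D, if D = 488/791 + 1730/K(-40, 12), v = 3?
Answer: 987206029/28792400 ≈ 34.287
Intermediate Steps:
D = -671527/20566 (D = 488/791 + 1730/(-40 - 1*12) = 488*(1/791) + 1730/(-40 - 12) = 488/791 + 1730/(-52) = 488/791 + 1730*(-1/52) = 488/791 - 865/26 = -671527/20566 ≈ -32.652)
(33/28 + v/30)² - D = (33/28 + 3/30)² - 1*(-671527/20566) = (33*(1/28) + 3*(1/30))² + 671527/20566 = (33/28 + ⅒)² + 671527/20566 = (179/140)² + 671527/20566 = 32041/19600 + 671527/20566 = 987206029/28792400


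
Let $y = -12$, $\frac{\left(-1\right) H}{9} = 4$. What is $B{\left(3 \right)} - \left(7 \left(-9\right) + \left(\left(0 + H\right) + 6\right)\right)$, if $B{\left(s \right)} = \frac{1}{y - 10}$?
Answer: $\frac{2045}{22} \approx 92.955$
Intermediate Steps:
$H = -36$ ($H = \left(-9\right) 4 = -36$)
$B{\left(s \right)} = - \frac{1}{22}$ ($B{\left(s \right)} = \frac{1}{-12 - 10} = \frac{1}{-22} = - \frac{1}{22}$)
$B{\left(3 \right)} - \left(7 \left(-9\right) + \left(\left(0 + H\right) + 6\right)\right) = - \frac{1}{22} - \left(7 \left(-9\right) + \left(\left(0 - 36\right) + 6\right)\right) = - \frac{1}{22} - \left(-63 + \left(-36 + 6\right)\right) = - \frac{1}{22} - \left(-63 - 30\right) = - \frac{1}{22} - -93 = - \frac{1}{22} + 93 = \frac{2045}{22}$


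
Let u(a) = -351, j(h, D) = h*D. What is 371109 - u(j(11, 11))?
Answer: 371460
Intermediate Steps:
j(h, D) = D*h
371109 - u(j(11, 11)) = 371109 - 1*(-351) = 371109 + 351 = 371460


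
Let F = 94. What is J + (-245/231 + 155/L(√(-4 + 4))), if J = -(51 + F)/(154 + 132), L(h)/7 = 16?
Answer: -8825/48048 ≈ -0.18367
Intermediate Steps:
L(h) = 112 (L(h) = 7*16 = 112)
J = -145/286 (J = -(51 + 94)/(154 + 132) = -145/286 ≈ -0.50699)
J + (-245/231 + 155/L(√(-4 + 4))) = -145/286 + (-245/231 + 155/112) = -145/286 + (-245*1/231 + 155*(1/112)) = -145/286 + (-35/33 + 155/112) = -145/286 + 1195/3696 = -8825/48048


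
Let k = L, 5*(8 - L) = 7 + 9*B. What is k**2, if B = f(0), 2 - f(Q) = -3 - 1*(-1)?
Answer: 9/25 ≈ 0.36000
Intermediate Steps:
f(Q) = 4 (f(Q) = 2 - (-3 - 1*(-1)) = 2 - (-3 + 1) = 2 - 1*(-2) = 2 + 2 = 4)
B = 4
L = -3/5 (L = 8 - (7 + 9*4)/5 = 8 - (7 + 36)/5 = 8 - 1/5*43 = 8 - 43/5 = -3/5 ≈ -0.60000)
k = -3/5 ≈ -0.60000
k**2 = (-3/5)**2 = 9/25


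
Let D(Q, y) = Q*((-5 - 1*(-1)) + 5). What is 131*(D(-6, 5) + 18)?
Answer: 1572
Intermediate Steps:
D(Q, y) = Q (D(Q, y) = Q*((-5 + 1) + 5) = Q*(-4 + 5) = Q*1 = Q)
131*(D(-6, 5) + 18) = 131*(-6 + 18) = 131*12 = 1572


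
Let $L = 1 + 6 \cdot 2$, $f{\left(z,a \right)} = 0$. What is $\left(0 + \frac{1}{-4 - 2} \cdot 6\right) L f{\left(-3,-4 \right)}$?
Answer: $0$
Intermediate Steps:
$L = 13$ ($L = 1 + 12 = 13$)
$\left(0 + \frac{1}{-4 - 2} \cdot 6\right) L f{\left(-3,-4 \right)} = \left(0 + \frac{1}{-4 - 2} \cdot 6\right) 13 \cdot 0 = \left(0 + \frac{1}{-6} \cdot 6\right) 13 \cdot 0 = \left(0 - 1\right) 13 \cdot 0 = \left(-1\right) 13 \cdot 0 = \left(-13\right) 0 = 0$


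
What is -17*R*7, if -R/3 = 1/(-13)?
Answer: -357/13 ≈ -27.462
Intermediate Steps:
R = 3/13 (R = -3/(-13) = -3*(-1)/13 = -3*(-1/13) = 3/13 ≈ 0.23077)
-17*R*7 = -17*3/13*7 = -51/13*7 = -357/13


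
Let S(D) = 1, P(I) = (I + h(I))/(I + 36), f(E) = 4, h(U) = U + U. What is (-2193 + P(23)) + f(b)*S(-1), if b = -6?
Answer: -129082/59 ≈ -2187.8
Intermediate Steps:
h(U) = 2*U
P(I) = 3*I/(36 + I) (P(I) = (I + 2*I)/(I + 36) = (3*I)/(36 + I) = 3*I/(36 + I))
(-2193 + P(23)) + f(b)*S(-1) = (-2193 + 3*23/(36 + 23)) + 4*1 = (-2193 + 3*23/59) + 4 = (-2193 + 3*23*(1/59)) + 4 = (-2193 + 69/59) + 4 = -129318/59 + 4 = -129082/59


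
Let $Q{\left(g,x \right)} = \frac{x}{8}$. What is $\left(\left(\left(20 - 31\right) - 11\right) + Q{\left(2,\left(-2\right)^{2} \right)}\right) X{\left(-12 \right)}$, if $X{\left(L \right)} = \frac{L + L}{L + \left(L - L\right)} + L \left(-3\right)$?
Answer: $-817$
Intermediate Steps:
$X{\left(L \right)} = 2 - 3 L$ ($X{\left(L \right)} = \frac{2 L}{L + 0} - 3 L = \frac{2 L}{L} - 3 L = 2 - 3 L$)
$Q{\left(g,x \right)} = \frac{x}{8}$ ($Q{\left(g,x \right)} = x \frac{1}{8} = \frac{x}{8}$)
$\left(\left(\left(20 - 31\right) - 11\right) + Q{\left(2,\left(-2\right)^{2} \right)}\right) X{\left(-12 \right)} = \left(\left(\left(20 - 31\right) - 11\right) + \frac{\left(-2\right)^{2}}{8}\right) \left(2 - -36\right) = \left(\left(-11 - 11\right) + \frac{1}{8} \cdot 4\right) \left(2 + 36\right) = \left(-22 + \frac{1}{2}\right) 38 = \left(- \frac{43}{2}\right) 38 = -817$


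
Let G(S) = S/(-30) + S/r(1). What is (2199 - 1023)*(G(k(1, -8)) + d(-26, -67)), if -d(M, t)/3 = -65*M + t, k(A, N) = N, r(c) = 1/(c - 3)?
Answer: -28534072/5 ≈ -5.7068e+6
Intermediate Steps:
r(c) = 1/(-3 + c)
G(S) = -61*S/30 (G(S) = S/(-30) + S/(1/(-3 + 1)) = S*(-1/30) + S/(1/(-2)) = -S/30 + S/(-½) = -S/30 + S*(-2) = -S/30 - 2*S = -61*S/30)
d(M, t) = -3*t + 195*M (d(M, t) = -3*(-65*M + t) = -3*(t - 65*M) = -3*t + 195*M)
(2199 - 1023)*(G(k(1, -8)) + d(-26, -67)) = (2199 - 1023)*(-61/30*(-8) + (-3*(-67) + 195*(-26))) = 1176*(244/15 + (201 - 5070)) = 1176*(244/15 - 4869) = 1176*(-72791/15) = -28534072/5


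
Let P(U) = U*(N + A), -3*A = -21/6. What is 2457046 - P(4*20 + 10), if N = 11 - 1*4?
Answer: 2456311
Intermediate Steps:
N = 7 (N = 11 - 4 = 7)
A = 7/6 (A = -(-7)/6 = -⅓*(-7/2) = 7/6 ≈ 1.1667)
P(U) = 49*U/6 (P(U) = U*(7 + 7/6) = U*(49/6) = 49*U/6)
2457046 - P(4*20 + 10) = 2457046 - 49*(4*20 + 10)/6 = 2457046 - 49*(80 + 10)/6 = 2457046 - 49*90/6 = 2457046 - 1*735 = 2457046 - 735 = 2456311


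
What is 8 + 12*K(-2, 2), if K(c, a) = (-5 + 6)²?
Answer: 20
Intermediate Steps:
K(c, a) = 1 (K(c, a) = 1² = 1)
8 + 12*K(-2, 2) = 8 + 12*1 = 8 + 12 = 20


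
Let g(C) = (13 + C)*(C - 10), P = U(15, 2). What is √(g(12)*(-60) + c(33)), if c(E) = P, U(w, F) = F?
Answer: I*√2998 ≈ 54.754*I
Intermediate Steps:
P = 2
g(C) = (-10 + C)*(13 + C) (g(C) = (13 + C)*(-10 + C) = (-10 + C)*(13 + C))
c(E) = 2
√(g(12)*(-60) + c(33)) = √((-130 + 12² + 3*12)*(-60) + 2) = √((-130 + 144 + 36)*(-60) + 2) = √(50*(-60) + 2) = √(-3000 + 2) = √(-2998) = I*√2998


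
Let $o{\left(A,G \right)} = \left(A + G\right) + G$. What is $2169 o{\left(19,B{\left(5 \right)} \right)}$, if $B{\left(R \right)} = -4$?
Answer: $23859$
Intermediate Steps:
$o{\left(A,G \right)} = A + 2 G$
$2169 o{\left(19,B{\left(5 \right)} \right)} = 2169 \left(19 + 2 \left(-4\right)\right) = 2169 \left(19 - 8\right) = 2169 \cdot 11 = 23859$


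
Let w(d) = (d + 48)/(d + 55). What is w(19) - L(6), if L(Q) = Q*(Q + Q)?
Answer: -5261/74 ≈ -71.095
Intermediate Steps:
L(Q) = 2*Q**2 (L(Q) = Q*(2*Q) = 2*Q**2)
w(d) = (48 + d)/(55 + d)
w(19) - L(6) = (48 + 19)/(55 + 19) - 2*6**2 = 67/74 - 2*36 = (1/74)*67 - 1*72 = 67/74 - 72 = -5261/74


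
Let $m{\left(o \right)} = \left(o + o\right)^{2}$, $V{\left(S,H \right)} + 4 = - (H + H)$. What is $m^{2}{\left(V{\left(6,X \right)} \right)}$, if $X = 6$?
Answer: $1048576$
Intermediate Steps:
$V{\left(S,H \right)} = -4 - 2 H$ ($V{\left(S,H \right)} = -4 - \left(H + H\right) = -4 - 2 H$)
$m{\left(o \right)} = 4 o^{2}$ ($m{\left(o \right)} = \left(2 o\right)^{2} = 4 o^{2}$)
$m^{2}{\left(V{\left(6,X \right)} \right)} = \left(4 \left(-4 - 12\right)^{2}\right)^{2} = \left(4 \left(-16\right)^{2}\right)^{2} = \left(4 \cdot 256\right)^{2} = 1024^{2} = 1048576$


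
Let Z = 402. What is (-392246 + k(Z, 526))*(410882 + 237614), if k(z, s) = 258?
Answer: -254202650048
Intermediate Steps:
(-392246 + k(Z, 526))*(410882 + 237614) = (-392246 + 258)*(410882 + 237614) = -391988*648496 = -254202650048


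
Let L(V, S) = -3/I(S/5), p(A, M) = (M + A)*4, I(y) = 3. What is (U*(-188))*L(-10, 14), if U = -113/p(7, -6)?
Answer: -5311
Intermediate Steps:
p(A, M) = 4*A + 4*M (p(A, M) = (A + M)*4 = 4*A + 4*M)
U = -113/4 (U = -113/(4*7 + 4*(-6)) = -113/(28 - 24) = -113/4 ≈ -28.250)
L(V, S) = -1 (L(V, S) = -3/3 = -3*⅓ = -1)
(U*(-188))*L(-10, 14) = -113/4*(-188)*(-1) = 5311*(-1) = -5311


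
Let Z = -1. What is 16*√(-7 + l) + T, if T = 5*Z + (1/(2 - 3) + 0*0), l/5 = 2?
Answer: -6 + 16*√3 ≈ 21.713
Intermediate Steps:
l = 10 (l = 5*2 = 10)
T = -6 (T = 5*(-1) + (1/(2 - 3) + 0*0) = -5 + (1/(-1) + 0) = -5 + (-1 + 0) = -5 - 1 = -6)
16*√(-7 + l) + T = 16*√(-7 + 10) - 6 = 16*√3 - 6 = -6 + 16*√3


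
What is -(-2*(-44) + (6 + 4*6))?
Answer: -118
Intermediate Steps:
-(-2*(-44) + (6 + 4*6)) = -(88 + (6 + 24)) = -(88 + 30) = -1*118 = -118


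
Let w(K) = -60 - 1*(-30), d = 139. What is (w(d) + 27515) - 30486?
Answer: -3001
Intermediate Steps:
w(K) = -30 (w(K) = -60 + 30 = -30)
(w(d) + 27515) - 30486 = (-30 + 27515) - 30486 = 27485 - 30486 = -3001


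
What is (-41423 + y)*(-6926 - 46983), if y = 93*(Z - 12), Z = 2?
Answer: 2283207877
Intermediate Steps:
y = -930 (y = 93*(2 - 12) = 93*(-10) = -930)
(-41423 + y)*(-6926 - 46983) = (-41423 - 930)*(-6926 - 46983) = -42353*(-53909) = 2283207877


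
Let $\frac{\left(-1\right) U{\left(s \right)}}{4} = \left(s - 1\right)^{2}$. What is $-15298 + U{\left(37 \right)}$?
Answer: $-20482$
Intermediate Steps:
$U{\left(s \right)} = - 4 \left(-1 + s\right)^{2}$ ($U{\left(s \right)} = - 4 \left(s - 1\right)^{2} = - 4 \left(-1 + s\right)^{2}$)
$-15298 + U{\left(37 \right)} = -15298 - 4 \left(-1 + 37\right)^{2} = -15298 - 4 \cdot 36^{2} = -15298 - 5184 = -20482$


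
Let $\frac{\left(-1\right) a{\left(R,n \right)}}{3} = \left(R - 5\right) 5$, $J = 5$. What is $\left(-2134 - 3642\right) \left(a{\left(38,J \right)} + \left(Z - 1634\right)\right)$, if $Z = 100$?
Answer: $11719504$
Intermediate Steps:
$a{\left(R,n \right)} = 75 - 15 R$ ($a{\left(R,n \right)} = - 3 \left(R - 5\right) 5 = - 3 \left(-5 + R\right) 5 = - 3 \left(-25 + 5 R\right) = 75 - 15 R$)
$\left(-2134 - 3642\right) \left(a{\left(38,J \right)} + \left(Z - 1634\right)\right) = \left(-2134 - 3642\right) \left(\left(75 - 570\right) + \left(100 - 1634\right)\right) = - 5776 \left(\left(75 - 570\right) + \left(100 - 1634\right)\right) = - 5776 \left(-495 - 1534\right) = \left(-5776\right) \left(-2029\right) = 11719504$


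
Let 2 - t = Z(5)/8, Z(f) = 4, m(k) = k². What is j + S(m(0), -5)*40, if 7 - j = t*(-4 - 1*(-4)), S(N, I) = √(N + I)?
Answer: 7 + 40*I*√5 ≈ 7.0 + 89.443*I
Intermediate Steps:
t = 3/2 (t = 2 - 4/8 = 2 - 1*½ = 2 - ½ = 3/2 ≈ 1.5000)
S(N, I) = √(I + N)
j = 7 (j = 7 - 3*(-4 - 1*(-4))/2 = 7 - 3*(-4 + 4)/2 = 7 - 3*0/2 = 7 - 1*0 = 7 + 0 = 7)
j + S(m(0), -5)*40 = 7 + √(-5 + 0²)*40 = 7 + √(-5 + 0)*40 = 7 + √(-5)*40 = 7 + (I*√5)*40 = 7 + 40*I*√5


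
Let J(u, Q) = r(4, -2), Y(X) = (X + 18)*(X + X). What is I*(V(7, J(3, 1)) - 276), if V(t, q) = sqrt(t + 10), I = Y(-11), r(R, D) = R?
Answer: 42504 - 154*sqrt(17) ≈ 41869.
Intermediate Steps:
Y(X) = 2*X*(18 + X) (Y(X) = (18 + X)*(2*X) = 2*X*(18 + X))
I = -154 (I = 2*(-11)*(18 - 11) = 2*(-11)*7 = -154)
J(u, Q) = 4
V(t, q) = sqrt(10 + t)
I*(V(7, J(3, 1)) - 276) = -154*(sqrt(10 + 7) - 276) = -154*(sqrt(17) - 276) = -154*(-276 + sqrt(17)) = 42504 - 154*sqrt(17)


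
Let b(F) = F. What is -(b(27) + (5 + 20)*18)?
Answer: -477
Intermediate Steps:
-(b(27) + (5 + 20)*18) = -(27 + (5 + 20)*18) = -(27 + 25*18) = -(27 + 450) = -1*477 = -477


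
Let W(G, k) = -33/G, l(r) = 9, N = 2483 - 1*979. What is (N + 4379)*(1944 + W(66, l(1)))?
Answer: 22867221/2 ≈ 1.1434e+7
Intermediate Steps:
N = 1504 (N = 2483 - 979 = 1504)
(N + 4379)*(1944 + W(66, l(1))) = (1504 + 4379)*(1944 - 33/66) = 5883*(1944 - 33*1/66) = 5883*(1944 - ½) = 5883*(3887/2) = 22867221/2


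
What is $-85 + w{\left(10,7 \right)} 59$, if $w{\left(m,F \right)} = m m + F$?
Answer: $6228$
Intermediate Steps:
$w{\left(m,F \right)} = F + m^{2}$ ($w{\left(m,F \right)} = m^{2} + F = F + m^{2}$)
$-85 + w{\left(10,7 \right)} 59 = -85 + \left(7 + 10^{2}\right) 59 = -85 + \left(7 + 100\right) 59 = -85 + 107 \cdot 59 = -85 + 6313 = 6228$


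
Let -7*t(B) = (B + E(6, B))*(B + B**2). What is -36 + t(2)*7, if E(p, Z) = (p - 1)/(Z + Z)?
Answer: -111/2 ≈ -55.500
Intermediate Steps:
E(p, Z) = (-1 + p)/(2*Z) (E(p, Z) = (-1 + p)/((2*Z)) = (-1 + p)*(1/(2*Z)) = (-1 + p)/(2*Z))
t(B) = -(B + B**2)*(B + 5/(2*B))/7 (t(B) = -(B + (-1 + 6)/(2*B))*(B + B**2)/7 = -(B + (1/2)*5/B)*(B + B**2)/7 = -(B + 5/(2*B))*(B + B**2)/7 = -(B + B**2)*(B + 5/(2*B))/7)
-36 + t(2)*7 = -36 + (-5/14 - 1/14*2*(5 + 2*2 + 2*2**2))*7 = -36 + (-5/14 - 1/14*2*(5 + 4 + 2*4))*7 = -36 + (-5/14 - 1/14*2*(5 + 4 + 8))*7 = -36 + (-5/14 - 1/14*2*17)*7 = -36 + (-5/14 - 17/7)*7 = -36 - 39/14*7 = -36 - 39/2 = -111/2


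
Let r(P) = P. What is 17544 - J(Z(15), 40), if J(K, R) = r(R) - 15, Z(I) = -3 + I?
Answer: 17519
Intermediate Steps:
J(K, R) = -15 + R (J(K, R) = R - 15 = -15 + R)
17544 - J(Z(15), 40) = 17544 - (-15 + 40) = 17544 - 1*25 = 17544 - 25 = 17519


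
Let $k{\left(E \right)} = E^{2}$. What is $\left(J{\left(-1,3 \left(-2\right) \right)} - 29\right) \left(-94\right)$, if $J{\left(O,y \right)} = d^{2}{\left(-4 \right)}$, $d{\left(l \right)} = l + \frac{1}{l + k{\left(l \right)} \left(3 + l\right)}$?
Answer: $\frac{236833}{200} \approx 1184.2$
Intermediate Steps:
$d{\left(l \right)} = l + \frac{1}{l + l^{2} \left(3 + l\right)}$
$J{\left(O,y \right)} = \frac{6561}{400}$ ($J{\left(O,y \right)} = \left(\frac{1 + \left(-4\right)^{2} + \left(-4\right)^{4} + 3 \left(-4\right)^{3}}{\left(-4\right) \left(1 + \left(-4\right)^{2} + 3 \left(-4\right)\right)}\right)^{2} = \left(- \frac{1 + 16 + 256 + 3 \left(-64\right)}{4 \left(1 + 16 - 12\right)}\right)^{2} = \left(- \frac{1 + 16 + 256 - 192}{4 \cdot 5}\right)^{2} = \left(\left(- \frac{1}{4}\right) \frac{1}{5} \cdot 81\right)^{2} = \left(- \frac{81}{20}\right)^{2} = \frac{6561}{400}$)
$\left(J{\left(-1,3 \left(-2\right) \right)} - 29\right) \left(-94\right) = \left(\frac{6561}{400} - 29\right) \left(-94\right) = \left(- \frac{5039}{400}\right) \left(-94\right) = \frac{236833}{200}$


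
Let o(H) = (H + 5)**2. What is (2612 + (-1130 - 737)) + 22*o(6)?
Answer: 3407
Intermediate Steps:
o(H) = (5 + H)**2
(2612 + (-1130 - 737)) + 22*o(6) = (2612 + (-1130 - 737)) + 22*(5 + 6)**2 = (2612 - 1867) + 22*11**2 = 745 + 22*121 = 745 + 2662 = 3407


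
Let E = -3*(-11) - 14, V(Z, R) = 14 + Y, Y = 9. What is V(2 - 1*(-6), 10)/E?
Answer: 23/19 ≈ 1.2105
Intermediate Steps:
V(Z, R) = 23 (V(Z, R) = 14 + 9 = 23)
E = 19 (E = 33 - 14 = 19)
V(2 - 1*(-6), 10)/E = 23/19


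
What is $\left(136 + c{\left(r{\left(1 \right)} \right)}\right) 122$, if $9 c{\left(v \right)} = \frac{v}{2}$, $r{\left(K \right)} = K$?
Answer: $\frac{149389}{9} \approx 16599.0$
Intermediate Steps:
$c{\left(v \right)} = \frac{v}{18}$ ($c{\left(v \right)} = \frac{\frac{1}{2} v}{9} = \frac{v}{18}$)
$\left(136 + c{\left(r{\left(1 \right)} \right)}\right) 122 = \left(136 + \frac{1}{18} \cdot 1\right) 122 = \left(136 + \frac{1}{18}\right) 122 = \frac{2449}{18} \cdot 122 = \frac{149389}{9}$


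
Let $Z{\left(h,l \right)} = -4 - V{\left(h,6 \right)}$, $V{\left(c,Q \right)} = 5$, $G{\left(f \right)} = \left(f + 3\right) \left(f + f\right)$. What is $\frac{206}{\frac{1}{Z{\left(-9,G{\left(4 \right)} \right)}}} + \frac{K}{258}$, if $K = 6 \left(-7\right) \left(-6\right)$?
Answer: $- \frac{79680}{43} \approx -1853.0$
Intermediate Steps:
$G{\left(f \right)} = 2 f \left(3 + f\right)$ ($G{\left(f \right)} = \left(3 + f\right) 2 f = 2 f \left(3 + f\right)$)
$Z{\left(h,l \right)} = -9$ ($Z{\left(h,l \right)} = -4 - 5 = -9$)
$K = 252$ ($K = \left(-42\right) \left(-6\right) = 252$)
$\frac{206}{\frac{1}{Z{\left(-9,G{\left(4 \right)} \right)}}} + \frac{K}{258} = \frac{206}{\frac{1}{-9}} + \frac{252}{258} = \frac{206}{- \frac{1}{9}} + 252 \cdot \frac{1}{258} = 206 \left(-9\right) + \frac{42}{43} = -1854 + \frac{42}{43} = - \frac{79680}{43}$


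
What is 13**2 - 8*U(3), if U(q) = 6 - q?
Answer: 145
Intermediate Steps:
13**2 - 8*U(3) = 13**2 - 8*(6 - 1*3) = 169 - 8*(6 - 3) = 169 - 8*3 = 169 - 24 = 145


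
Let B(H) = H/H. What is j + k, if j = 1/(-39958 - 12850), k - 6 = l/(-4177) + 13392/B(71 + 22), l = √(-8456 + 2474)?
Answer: 707521583/52808 - I*√5982/4177 ≈ 13398.0 - 0.018516*I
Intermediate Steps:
l = I*√5982 (l = √(-5982) = I*√5982 ≈ 77.343*I)
B(H) = 1
k = 13398 - I*√5982/4177 (k = 6 + ((I*√5982)/(-4177) + 13392/1) = 6 + ((I*√5982)*(-1/4177) + 13392*1) = 6 + (-I*√5982/4177 + 13392) = 6 + (13392 - I*√5982/4177) = 13398 - I*√5982/4177 ≈ 13398.0 - 0.018516*I)
j = -1/52808 (j = 1/(-52808) = -1/52808 ≈ -1.8937e-5)
j + k = -1/52808 + (13398 - I*√5982/4177) = 707521583/52808 - I*√5982/4177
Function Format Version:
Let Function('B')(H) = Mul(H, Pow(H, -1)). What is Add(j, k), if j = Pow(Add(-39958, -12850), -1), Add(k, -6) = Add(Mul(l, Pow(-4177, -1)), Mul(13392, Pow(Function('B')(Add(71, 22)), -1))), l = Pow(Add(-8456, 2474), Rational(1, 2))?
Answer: Add(Rational(707521583, 52808), Mul(Rational(-1, 4177), I, Pow(5982, Rational(1, 2)))) ≈ Add(13398., Mul(-0.018516, I))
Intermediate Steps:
l = Mul(I, Pow(5982, Rational(1, 2))) (l = Pow(-5982, Rational(1, 2)) = Mul(I, Pow(5982, Rational(1, 2))) ≈ Mul(77.343, I))
Function('B')(H) = 1
k = Add(13398, Mul(Rational(-1, 4177), I, Pow(5982, Rational(1, 2)))) (k = Add(6, Add(Mul(Mul(I, Pow(5982, Rational(1, 2))), Pow(-4177, -1)), Mul(13392, Pow(1, -1)))) = Add(6, Add(Mul(Mul(I, Pow(5982, Rational(1, 2))), Rational(-1, 4177)), Mul(13392, 1))) = Add(6, Add(Mul(Rational(-1, 4177), I, Pow(5982, Rational(1, 2))), 13392)) = Add(6, Add(13392, Mul(Rational(-1, 4177), I, Pow(5982, Rational(1, 2))))) = Add(13398, Mul(Rational(-1, 4177), I, Pow(5982, Rational(1, 2)))) ≈ Add(13398., Mul(-0.018516, I)))
j = Rational(-1, 52808) (j = Pow(-52808, -1) = Rational(-1, 52808) ≈ -1.8937e-5)
Add(j, k) = Add(Rational(-1, 52808), Add(13398, Mul(Rational(-1, 4177), I, Pow(5982, Rational(1, 2))))) = Add(Rational(707521583, 52808), Mul(Rational(-1, 4177), I, Pow(5982, Rational(1, 2))))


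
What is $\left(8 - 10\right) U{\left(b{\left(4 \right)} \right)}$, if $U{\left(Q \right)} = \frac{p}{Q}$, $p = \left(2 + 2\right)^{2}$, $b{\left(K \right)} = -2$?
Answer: $16$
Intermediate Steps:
$p = 16$ ($p = 4^{2} = 16$)
$U{\left(Q \right)} = \frac{16}{Q}$
$\left(8 - 10\right) U{\left(b{\left(4 \right)} \right)} = \left(8 - 10\right) \frac{16}{-2} = - 2 \cdot 16 \left(- \frac{1}{2}\right) = \left(-2\right) \left(-8\right) = 16$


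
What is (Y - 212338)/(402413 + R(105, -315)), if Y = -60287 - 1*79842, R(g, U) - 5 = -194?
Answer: -352467/402224 ≈ -0.87630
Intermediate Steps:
R(g, U) = -189 (R(g, U) = 5 - 194 = -189)
Y = -140129 (Y = -60287 - 79842 = -140129)
(Y - 212338)/(402413 + R(105, -315)) = (-140129 - 212338)/(402413 - 189) = -352467/402224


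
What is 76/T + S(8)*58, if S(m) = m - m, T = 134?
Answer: 38/67 ≈ 0.56716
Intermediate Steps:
S(m) = 0
76/T + S(8)*58 = 76/134 + 0*58 = 76*(1/134) + 0 = 38/67 + 0 = 38/67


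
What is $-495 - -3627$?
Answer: $3132$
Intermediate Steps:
$-495 - -3627 = -495 + 3627 = 3132$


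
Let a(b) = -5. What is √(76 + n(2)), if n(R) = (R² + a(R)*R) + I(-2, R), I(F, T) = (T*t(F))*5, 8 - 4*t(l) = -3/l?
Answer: √345/2 ≈ 9.2871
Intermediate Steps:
t(l) = 2 + 3/(4*l) (t(l) = 2 - (-3)/(4*l) = 2 + 3/(4*l))
I(F, T) = 5*T*(2 + 3/(4*F)) (I(F, T) = (T*(2 + 3/(4*F)))*5 = 5*T*(2 + 3/(4*F)))
n(R) = R² + 25*R/8 (n(R) = (R² - 5*R) + (10*R + (15/4)*R/(-2)) = (R² - 5*R) + (10*R + (15/4)*R*(-½)) = (R² - 5*R) + (10*R - 15*R/8) = (R² - 5*R) + 65*R/8 = R² + 25*R/8)
√(76 + n(2)) = √(76 + (⅛)*2*(25 + 8*2)) = √(76 + (⅛)*2*(25 + 16)) = √(76 + (⅛)*2*41) = √(76 + 41/4) = √(345/4) = √345/2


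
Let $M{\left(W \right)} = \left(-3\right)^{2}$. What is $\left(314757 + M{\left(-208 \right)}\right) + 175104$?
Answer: $489870$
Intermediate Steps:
$M{\left(W \right)} = 9$
$\left(314757 + M{\left(-208 \right)}\right) + 175104 = \left(314757 + 9\right) + 175104 = 314766 + 175104 = 489870$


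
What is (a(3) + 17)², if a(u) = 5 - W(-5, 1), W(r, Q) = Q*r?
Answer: 729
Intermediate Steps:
a(u) = 10 (a(u) = 5 - (-5) = 5 - 1*(-5) = 5 + 5 = 10)
(a(3) + 17)² = (10 + 17)² = 27² = 729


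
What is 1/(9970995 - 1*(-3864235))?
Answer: 1/13835230 ≈ 7.2279e-8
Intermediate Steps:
1/(9970995 - 1*(-3864235)) = 1/(9970995 + 3864235) = 1/13835230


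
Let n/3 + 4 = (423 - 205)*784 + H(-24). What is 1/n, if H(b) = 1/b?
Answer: 8/4101791 ≈ 1.9504e-6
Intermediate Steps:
n = 4101791/8 (n = -12 + 3*((423 - 205)*784 + 1/(-24)) = -12 + 3*(218*784 - 1/24) = -12 + 3*(170912 - 1/24) = -12 + 3*(4101887/24) = -12 + 4101887/8 = 4101791/8 ≈ 5.1272e+5)
1/n = 1/(4101791/8) = 8/4101791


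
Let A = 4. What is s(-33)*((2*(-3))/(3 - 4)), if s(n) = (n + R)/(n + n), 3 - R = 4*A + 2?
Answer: 48/11 ≈ 4.3636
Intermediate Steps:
R = -15 (R = 3 - (4*4 + 2) = 3 - (16 + 2) = 3 - 1*18 = 3 - 18 = -15)
s(n) = (-15 + n)/(2*n) (s(n) = (n - 15)/(n + n) = (-15 + n)/((2*n)) = (-15 + n)*(1/(2*n)) = (-15 + n)/(2*n))
s(-33)*((2*(-3))/(3 - 4)) = ((½)*(-15 - 33)/(-33))*((2*(-3))/(3 - 4)) = ((½)*(-1/33)*(-48))*(-6/(-1)) = 8*(-6*(-1))/11 = (8/11)*6 = 48/11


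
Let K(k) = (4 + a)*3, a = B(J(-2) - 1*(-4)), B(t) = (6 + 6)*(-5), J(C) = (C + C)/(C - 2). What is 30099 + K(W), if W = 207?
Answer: 29931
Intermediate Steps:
J(C) = 2*C/(-2 + C) (J(C) = (2*C)/(-2 + C) = 2*C/(-2 + C))
B(t) = -60 (B(t) = 12*(-5) = -60)
a = -60
K(k) = -168 (K(k) = (4 - 60)*3 = -56*3 = -168)
30099 + K(W) = 30099 - 168 = 29931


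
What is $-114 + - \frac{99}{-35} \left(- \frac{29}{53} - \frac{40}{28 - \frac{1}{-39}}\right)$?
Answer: $- \frac{242460033}{2027515} \approx -119.58$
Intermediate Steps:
$-114 + - \frac{99}{-35} \left(- \frac{29}{53} - \frac{40}{28 - \frac{1}{-39}}\right) = -114 + \left(-99\right) \left(- \frac{1}{35}\right) \left(\left(-29\right) \frac{1}{53} - \frac{40}{28 - - \frac{1}{39}}\right) = -114 + \frac{99 \left(- \frac{29}{53} - \frac{40}{28 + \frac{1}{39}}\right)}{35} = -114 + \frac{99 \left(- \frac{29}{53} - \frac{40}{\frac{1093}{39}}\right)}{35} = -114 + \frac{99 \left(- \frac{29}{53} - \frac{1560}{1093}\right)}{35} = -114 + \frac{99}{35} \left(- \frac{114377}{57929}\right) = -114 - \frac{11323323}{2027515} = - \frac{242460033}{2027515}$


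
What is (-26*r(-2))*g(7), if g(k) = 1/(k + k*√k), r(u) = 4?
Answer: 52/21 - 52*√7/21 ≈ -4.0752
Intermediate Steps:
g(k) = 1/(k + k^(3/2))
(-26*r(-2))*g(7) = (-26*4)/(7 + 7^(3/2)) = -104/(7 + 7*√7)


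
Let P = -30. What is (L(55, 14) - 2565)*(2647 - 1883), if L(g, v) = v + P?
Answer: -1971884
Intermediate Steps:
L(g, v) = -30 + v (L(g, v) = v - 30 = -30 + v)
(L(55, 14) - 2565)*(2647 - 1883) = ((-30 + 14) - 2565)*(2647 - 1883) = (-16 - 2565)*764 = -2581*764 = -1971884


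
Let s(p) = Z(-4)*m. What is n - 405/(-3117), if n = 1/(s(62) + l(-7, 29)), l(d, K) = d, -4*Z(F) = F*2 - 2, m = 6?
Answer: 2119/8312 ≈ 0.25493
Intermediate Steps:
Z(F) = ½ - F/2 (Z(F) = -(F*2 - 2)/4 = -(2*F - 2)/4 = -(-2 + 2*F)/4 = ½ - F/2)
s(p) = 15 (s(p) = (½ - ½*(-4))*6 = (½ + 2)*6 = (5/2)*6 = 15)
n = ⅛ (n = 1/(15 - 7) = 1/8 = ⅛ ≈ 0.12500)
n - 405/(-3117) = ⅛ - 405/(-3117) = ⅛ - 405*(-1/3117) = ⅛ + 135/1039 = 2119/8312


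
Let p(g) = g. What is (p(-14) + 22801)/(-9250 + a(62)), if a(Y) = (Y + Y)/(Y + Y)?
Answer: -22787/9249 ≈ -2.4637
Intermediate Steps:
a(Y) = 1 (a(Y) = (2*Y)/((2*Y)) = (2*Y)*(1/(2*Y)) = 1)
(p(-14) + 22801)/(-9250 + a(62)) = (-14 + 22801)/(-9250 + 1) = 22787/(-9249) = 22787*(-1/9249) = -22787/9249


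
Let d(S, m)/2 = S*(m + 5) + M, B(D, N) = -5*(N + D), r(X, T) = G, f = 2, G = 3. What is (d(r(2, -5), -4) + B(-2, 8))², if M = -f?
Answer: 784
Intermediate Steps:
r(X, T) = 3
M = -2 (M = -1*2 = -2)
B(D, N) = -5*D - 5*N (B(D, N) = -5*(D + N) = -5*D - 5*N)
d(S, m) = -4 + 2*S*(5 + m) (d(S, m) = 2*(S*(m + 5) - 2) = 2*(S*(5 + m) - 2) = 2*(-2 + S*(5 + m)) = -4 + 2*S*(5 + m))
(d(r(2, -5), -4) + B(-2, 8))² = ((-4 + 10*3 + 2*3*(-4)) + (-5*(-2) - 5*8))² = ((-4 + 30 - 24) + (10 - 40))² = (2 - 30)² = (-28)² = 784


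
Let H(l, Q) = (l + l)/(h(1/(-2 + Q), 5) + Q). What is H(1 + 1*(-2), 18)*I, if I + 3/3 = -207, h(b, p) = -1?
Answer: 416/17 ≈ 24.471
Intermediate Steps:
I = -208 (I = -1 - 207 = -208)
H(l, Q) = 2*l/(-1 + Q) (H(l, Q) = (l + l)/(-1 + Q) = (2*l)/(-1 + Q) = 2*l/(-1 + Q))
H(1 + 1*(-2), 18)*I = (2*(1 + 1*(-2))/(-1 + 18))*(-208) = (2*(1 - 2)/17)*(-208) = (2*(-1)*(1/17))*(-208) = -2/17*(-208) = 416/17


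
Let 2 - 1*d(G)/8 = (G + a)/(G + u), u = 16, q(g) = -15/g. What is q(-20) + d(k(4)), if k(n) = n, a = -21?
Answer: 471/20 ≈ 23.550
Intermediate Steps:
d(G) = 16 - 8*(-21 + G)/(16 + G) (d(G) = 16 - 8*(G - 21)/(G + 16) = 16 - 8*(-21 + G)/(16 + G))
q(-20) + d(k(4)) = -15/(-20) + 8*(53 + 4)/(16 + 4) = -15*(-1/20) + 8*57/20 = 3/4 + 8*(1/20)*57 = 3/4 + 114/5 = 471/20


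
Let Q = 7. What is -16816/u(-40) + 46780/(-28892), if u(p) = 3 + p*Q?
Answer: 118222453/2000771 ≈ 59.088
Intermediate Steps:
u(p) = 3 + 7*p (u(p) = 3 + p*7 = 3 + 7*p)
-16816/u(-40) + 46780/(-28892) = -16816/(3 + 7*(-40)) + 46780/(-28892) = -16816/(3 - 280) + 46780*(-1/28892) = -16816/(-277) - 11695/7223 = -16816*(-1/277) - 11695/7223 = 16816/277 - 11695/7223 = 118222453/2000771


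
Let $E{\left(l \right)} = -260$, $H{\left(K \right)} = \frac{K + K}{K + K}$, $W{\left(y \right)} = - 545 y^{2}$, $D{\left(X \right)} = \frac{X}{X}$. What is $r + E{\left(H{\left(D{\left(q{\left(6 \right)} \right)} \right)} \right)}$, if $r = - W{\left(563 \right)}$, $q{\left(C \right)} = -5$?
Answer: $172747845$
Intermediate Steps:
$D{\left(X \right)} = 1$
$H{\left(K \right)} = 1$ ($H{\left(K \right)} = \frac{2 K}{2 K} = 2 K \frac{1}{2 K} = 1$)
$r = 172748105$ ($r = - \left(-545\right) 563^{2} = - \left(-545\right) 316969 = \left(-1\right) \left(-172748105\right) = 172748105$)
$r + E{\left(H{\left(D{\left(q{\left(6 \right)} \right)} \right)} \right)} = 172748105 - 260 = 172747845$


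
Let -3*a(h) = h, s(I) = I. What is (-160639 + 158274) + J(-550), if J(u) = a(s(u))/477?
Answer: -3383765/1431 ≈ -2364.6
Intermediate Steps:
a(h) = -h/3
J(u) = -u/1431 (J(u) = -u/3/477 = -u/3*(1/477) = -u/1431)
(-160639 + 158274) + J(-550) = (-160639 + 158274) - 1/1431*(-550) = -2365 + 550/1431 = -3383765/1431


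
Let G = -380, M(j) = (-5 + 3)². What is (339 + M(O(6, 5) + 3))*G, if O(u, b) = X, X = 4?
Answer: -130340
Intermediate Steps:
O(u, b) = 4
M(j) = 4 (M(j) = (-2)² = 4)
(339 + M(O(6, 5) + 3))*G = (339 + 4)*(-380) = 343*(-380) = -130340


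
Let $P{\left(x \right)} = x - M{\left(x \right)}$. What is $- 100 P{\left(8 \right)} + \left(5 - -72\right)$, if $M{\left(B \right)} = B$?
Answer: $77$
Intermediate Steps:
$P{\left(x \right)} = 0$ ($P{\left(x \right)} = x - x = 0$)
$- 100 P{\left(8 \right)} + \left(5 - -72\right) = \left(-100\right) 0 + \left(5 - -72\right) = 0 + \left(5 + 72\right) = 0 + 77 = 77$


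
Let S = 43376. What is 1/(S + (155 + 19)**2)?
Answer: 1/73652 ≈ 1.3577e-5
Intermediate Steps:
1/(S + (155 + 19)**2) = 1/(43376 + (155 + 19)**2) = 1/(43376 + 174**2) = 1/(43376 + 30276) = 1/73652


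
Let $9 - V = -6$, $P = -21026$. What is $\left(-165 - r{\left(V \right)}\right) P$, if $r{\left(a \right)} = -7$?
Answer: $3322108$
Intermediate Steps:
$V = 15$ ($V = 9 - -6 = 9 + 6 = 15$)
$\left(-165 - r{\left(V \right)}\right) P = \left(-165 - -7\right) \left(-21026\right) = \left(-165 + 7\right) \left(-21026\right) = \left(-158\right) \left(-21026\right) = 3322108$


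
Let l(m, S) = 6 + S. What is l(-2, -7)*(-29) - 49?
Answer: -20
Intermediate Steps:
l(-2, -7)*(-29) - 49 = (6 - 7)*(-29) - 49 = -1*(-29) - 49 = 29 - 49 = -20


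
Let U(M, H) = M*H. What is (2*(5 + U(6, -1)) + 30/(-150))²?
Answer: 121/25 ≈ 4.8400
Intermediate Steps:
U(M, H) = H*M
(2*(5 + U(6, -1)) + 30/(-150))² = (2*(5 - 1*6) + 30/(-150))² = (2*(5 - 6) + 30*(-1/150))² = (2*(-1) - ⅕)² = (-2 - ⅕)² = (-11/5)² = 121/25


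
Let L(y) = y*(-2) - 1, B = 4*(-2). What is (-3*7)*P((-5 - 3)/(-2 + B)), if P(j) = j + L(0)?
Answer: 21/5 ≈ 4.2000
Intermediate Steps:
B = -8
L(y) = -1 - 2*y (L(y) = -2*y - 1 = -1 - 2*y)
P(j) = -1 + j (P(j) = j + (-1 - 2*0) = j + (-1 + 0) = j - 1 = -1 + j)
(-3*7)*P((-5 - 3)/(-2 + B)) = (-3*7)*(-1 + (-5 - 3)/(-2 - 8)) = -21*(-1 - 8/(-10)) = -21*(-1 - 8*(-⅒)) = -21*(-1 + ⅘) = -21*(-⅕) = 21/5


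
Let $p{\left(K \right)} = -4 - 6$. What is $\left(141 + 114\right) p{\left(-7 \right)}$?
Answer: $-2550$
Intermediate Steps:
$p{\left(K \right)} = -10$
$\left(141 + 114\right) p{\left(-7 \right)} = \left(141 + 114\right) \left(-10\right) = 255 \left(-10\right) = -2550$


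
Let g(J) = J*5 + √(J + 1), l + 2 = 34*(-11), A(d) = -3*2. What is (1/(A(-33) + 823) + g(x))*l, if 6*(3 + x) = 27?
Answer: -2304316/817 - 188*√10 ≈ -3415.0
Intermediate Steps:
x = 3/2 (x = -3 + (⅙)*27 = -3 + 9/2 = 3/2 ≈ 1.5000)
A(d) = -6
l = -376 (l = -2 + 34*(-11) = -2 - 374 = -376)
g(J) = √(1 + J) + 5*J (g(J) = 5*J + √(1 + J) = √(1 + J) + 5*J)
(1/(A(-33) + 823) + g(x))*l = (1/(-6 + 823) + (√(1 + 3/2) + 5*(3/2)))*(-376) = (1/817 + (√(5/2) + 15/2))*(-376) = (1/817 + (√10/2 + 15/2))*(-376) = (1/817 + (15/2 + √10/2))*(-376) = (12257/1634 + √10/2)*(-376) = -2304316/817 - 188*√10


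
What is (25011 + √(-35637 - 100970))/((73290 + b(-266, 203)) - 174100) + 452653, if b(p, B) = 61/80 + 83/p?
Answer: 161840500310777/357537869 - 10640*I*√136607/1072613607 ≈ 4.5265e+5 - 0.0036664*I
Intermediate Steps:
b(p, B) = 61/80 + 83/p (b(p, B) = 61*(1/80) + 83/p = 61/80 + 83/p)
(25011 + √(-35637 - 100970))/((73290 + b(-266, 203)) - 174100) + 452653 = (25011 + √(-35637 - 100970))/((73290 + (61/80 + 83/(-266))) - 174100) + 452653 = (25011 + √(-136607))/((73290 + (61/80 + 83*(-1/266))) - 174100) + 452653 = (25011 + I*√136607)/((73290 + (61/80 - 83/266)) - 174100) + 452653 = (25011 + I*√136607)/((73290 + 4793/10640) - 174100) + 452653 = (25011 + I*√136607)/(779810393/10640 - 174100) + 452653 = (25011 + I*√136607)/(-1072613607/10640) + 452653 = (25011 + I*√136607)*(-10640/1072613607) + 452653 = (-88705680/357537869 - 10640*I*√136607/1072613607) + 452653 = 161840500310777/357537869 - 10640*I*√136607/1072613607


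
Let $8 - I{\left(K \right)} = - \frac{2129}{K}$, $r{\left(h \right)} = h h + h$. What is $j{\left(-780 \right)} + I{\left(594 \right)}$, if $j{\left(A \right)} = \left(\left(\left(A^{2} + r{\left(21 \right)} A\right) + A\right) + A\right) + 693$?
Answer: $\frac{146827643}{594} \approx 2.4718 \cdot 10^{5}$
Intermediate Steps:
$r{\left(h \right)} = h + h^{2}$ ($r{\left(h \right)} = h^{2} + h = h + h^{2}$)
$I{\left(K \right)} = 8 + \frac{2129}{K}$ ($I{\left(K \right)} = 8 - - \frac{2129}{K} = 8 + \frac{2129}{K}$)
$j{\left(A \right)} = 693 + A^{2} + 464 A$ ($j{\left(A \right)} = \left(\left(\left(A^{2} + 21 \left(1 + 21\right) A\right) + A\right) + A\right) + 693 = \left(\left(\left(A^{2} + 21 \cdot 22 A\right) + A\right) + A\right) + 693 = \left(\left(\left(A^{2} + 462 A\right) + A\right) + A\right) + 693 = \left(\left(A^{2} + 463 A\right) + A\right) + 693 = \left(A^{2} + 464 A\right) + 693 = 693 + A^{2} + 464 A$)
$j{\left(-780 \right)} + I{\left(594 \right)} = \left(693 + \left(-780\right)^{2} + 464 \left(-780\right)\right) + \left(8 + \frac{2129}{594}\right) = \left(693 + 608400 - 361920\right) + \left(8 + 2129 \cdot \frac{1}{594}\right) = 247173 + \left(8 + \frac{2129}{594}\right) = 247173 + \frac{6881}{594} = \frac{146827643}{594}$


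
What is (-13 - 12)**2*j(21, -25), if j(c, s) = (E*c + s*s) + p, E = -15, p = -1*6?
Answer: 190000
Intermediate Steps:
p = -6
j(c, s) = -6 + s**2 - 15*c (j(c, s) = (-15*c + s*s) - 6 = (-15*c + s**2) - 6 = (s**2 - 15*c) - 6 = -6 + s**2 - 15*c)
(-13 - 12)**2*j(21, -25) = (-13 - 12)**2*(-6 + (-25)**2 - 15*21) = (-25)**2*(-6 + 625 - 315) = 625*304 = 190000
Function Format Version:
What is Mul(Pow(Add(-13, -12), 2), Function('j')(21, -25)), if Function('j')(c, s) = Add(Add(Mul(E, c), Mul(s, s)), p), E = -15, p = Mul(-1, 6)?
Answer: 190000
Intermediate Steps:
p = -6
Function('j')(c, s) = Add(-6, Pow(s, 2), Mul(-15, c)) (Function('j')(c, s) = Add(Add(Mul(-15, c), Mul(s, s)), -6) = Add(Add(Mul(-15, c), Pow(s, 2)), -6) = Add(Add(Pow(s, 2), Mul(-15, c)), -6) = Add(-6, Pow(s, 2), Mul(-15, c)))
Mul(Pow(Add(-13, -12), 2), Function('j')(21, -25)) = Mul(Pow(Add(-13, -12), 2), Add(-6, Pow(-25, 2), Mul(-15, 21))) = Mul(Pow(-25, 2), Add(-6, 625, -315)) = Mul(625, 304) = 190000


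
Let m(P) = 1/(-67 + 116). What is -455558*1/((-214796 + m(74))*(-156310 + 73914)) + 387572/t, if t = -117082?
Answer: -84028021321598395/25383908777266354 ≈ -3.3103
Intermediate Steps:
m(P) = 1/49
-455558*1/((-214796 + m(74))*(-156310 + 73914)) + 387572/t = -455558*1/((-214796 + 1/49)*(-156310 + 73914)) + 387572/(-117082) = -455558/((-10525003/49*(-82396))) + 387572*(-1/117082) = -455558/867218147188/49 - 193786/58541 = -455558*49/867218147188 - 193786/58541 = -11161171/433609073594 - 193786/58541 = -84028021321598395/25383908777266354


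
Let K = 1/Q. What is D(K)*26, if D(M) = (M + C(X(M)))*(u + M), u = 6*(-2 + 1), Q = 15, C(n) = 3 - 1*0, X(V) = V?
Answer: -106444/225 ≈ -473.08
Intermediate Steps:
C(n) = 3 (C(n) = 3 + 0 = 3)
K = 1/15 ≈ 0.066667
u = -6 (u = 6*(-1) = -6)
D(M) = (-6 + M)*(3 + M) (D(M) = (M + 3)*(-6 + M) = (3 + M)*(-6 + M) = (-6 + M)*(3 + M))
D(K)*26 = (-18 + (1/15)**2 - 3*1/15)*26 = (-18 + 1/225 - 1/5)*26 = -4094/225*26 = -106444/225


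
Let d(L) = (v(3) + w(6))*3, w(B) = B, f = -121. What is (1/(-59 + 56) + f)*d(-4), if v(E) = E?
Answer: -3276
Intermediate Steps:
d(L) = 27 (d(L) = (3 + 6)*3 = 9*3 = 27)
(1/(-59 + 56) + f)*d(-4) = (1/(-59 + 56) - 121)*27 = (1/(-3) - 121)*27 = (-⅓ - 121)*27 = -364/3*27 = -3276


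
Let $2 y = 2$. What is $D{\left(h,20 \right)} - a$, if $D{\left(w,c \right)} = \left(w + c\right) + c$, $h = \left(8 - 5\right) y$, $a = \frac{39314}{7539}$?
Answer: $\frac{284863}{7539} \approx 37.785$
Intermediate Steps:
$y = 1$ ($y = \frac{1}{2} \cdot 2 = 1$)
$a = \frac{39314}{7539}$ ($a = 39314 \cdot \frac{1}{7539} = \frac{39314}{7539} \approx 5.2148$)
$h = 3$ ($h = \left(8 - 5\right) 1 = 3 \cdot 1 = 3$)
$D{\left(w,c \right)} = w + 2 c$ ($D{\left(w,c \right)} = \left(c + w\right) + c = w + 2 c$)
$D{\left(h,20 \right)} - a = \left(3 + 2 \cdot 20\right) - \frac{39314}{7539} = \left(3 + 40\right) - \frac{39314}{7539} = 43 - \frac{39314}{7539} = \frac{284863}{7539}$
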